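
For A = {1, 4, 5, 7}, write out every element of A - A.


A - A = {a - a' : a, a' ∈ A}.
Compute a - a' for each ordered pair (a, a'):
a = 1: 1-1=0, 1-4=-3, 1-5=-4, 1-7=-6
a = 4: 4-1=3, 4-4=0, 4-5=-1, 4-7=-3
a = 5: 5-1=4, 5-4=1, 5-5=0, 5-7=-2
a = 7: 7-1=6, 7-4=3, 7-5=2, 7-7=0
Collecting distinct values (and noting 0 appears from a-a):
A - A = {-6, -4, -3, -2, -1, 0, 1, 2, 3, 4, 6}
|A - A| = 11

A - A = {-6, -4, -3, -2, -1, 0, 1, 2, 3, 4, 6}


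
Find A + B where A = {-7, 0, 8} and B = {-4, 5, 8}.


A + B = {a + b : a ∈ A, b ∈ B}.
Enumerate all |A|·|B| = 3·3 = 9 pairs (a, b) and collect distinct sums.
a = -7: -7+-4=-11, -7+5=-2, -7+8=1
a = 0: 0+-4=-4, 0+5=5, 0+8=8
a = 8: 8+-4=4, 8+5=13, 8+8=16
Collecting distinct sums: A + B = {-11, -4, -2, 1, 4, 5, 8, 13, 16}
|A + B| = 9

A + B = {-11, -4, -2, 1, 4, 5, 8, 13, 16}


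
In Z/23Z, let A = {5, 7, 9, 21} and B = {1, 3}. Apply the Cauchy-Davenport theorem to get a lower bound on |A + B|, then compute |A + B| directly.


Cauchy-Davenport: |A + B| ≥ min(p, |A| + |B| - 1) for A, B nonempty in Z/pZ.
|A| = 4, |B| = 2, p = 23.
CD lower bound = min(23, 4 + 2 - 1) = min(23, 5) = 5.
Compute A + B mod 23 directly:
a = 5: 5+1=6, 5+3=8
a = 7: 7+1=8, 7+3=10
a = 9: 9+1=10, 9+3=12
a = 21: 21+1=22, 21+3=1
A + B = {1, 6, 8, 10, 12, 22}, so |A + B| = 6.
Verify: 6 ≥ 5? Yes ✓.

CD lower bound = 5, actual |A + B| = 6.


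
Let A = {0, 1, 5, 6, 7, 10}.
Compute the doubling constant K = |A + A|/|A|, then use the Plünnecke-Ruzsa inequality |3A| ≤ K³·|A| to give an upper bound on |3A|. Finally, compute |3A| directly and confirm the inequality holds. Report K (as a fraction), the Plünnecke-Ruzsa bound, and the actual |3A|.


|A| = 6.
Step 1: Compute A + A by enumerating all 36 pairs.
A + A = {0, 1, 2, 5, 6, 7, 8, 10, 11, 12, 13, 14, 15, 16, 17, 20}, so |A + A| = 16.
Step 2: Doubling constant K = |A + A|/|A| = 16/6 = 16/6 ≈ 2.6667.
Step 3: Plünnecke-Ruzsa gives |3A| ≤ K³·|A| = (2.6667)³ · 6 ≈ 113.7778.
Step 4: Compute 3A = A + A + A directly by enumerating all triples (a,b,c) ∈ A³; |3A| = 28.
Step 5: Check 28 ≤ 113.7778? Yes ✓.

K = 16/6, Plünnecke-Ruzsa bound K³|A| ≈ 113.7778, |3A| = 28, inequality holds.


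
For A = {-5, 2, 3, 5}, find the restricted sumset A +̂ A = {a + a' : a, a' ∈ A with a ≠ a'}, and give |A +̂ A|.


Restricted sumset: A +̂ A = {a + a' : a ∈ A, a' ∈ A, a ≠ a'}.
Equivalently, take A + A and drop any sum 2a that is achievable ONLY as a + a for a ∈ A (i.e. sums representable only with equal summands).
Enumerate pairs (a, a') with a < a' (symmetric, so each unordered pair gives one sum; this covers all a ≠ a'):
  -5 + 2 = -3
  -5 + 3 = -2
  -5 + 5 = 0
  2 + 3 = 5
  2 + 5 = 7
  3 + 5 = 8
Collected distinct sums: {-3, -2, 0, 5, 7, 8}
|A +̂ A| = 6
(Reference bound: |A +̂ A| ≥ 2|A| - 3 for |A| ≥ 2, with |A| = 4 giving ≥ 5.)

|A +̂ A| = 6


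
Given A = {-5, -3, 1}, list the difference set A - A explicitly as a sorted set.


A - A = {a - a' : a, a' ∈ A}.
Compute a - a' for each ordered pair (a, a'):
a = -5: -5--5=0, -5--3=-2, -5-1=-6
a = -3: -3--5=2, -3--3=0, -3-1=-4
a = 1: 1--5=6, 1--3=4, 1-1=0
Collecting distinct values (and noting 0 appears from a-a):
A - A = {-6, -4, -2, 0, 2, 4, 6}
|A - A| = 7

A - A = {-6, -4, -2, 0, 2, 4, 6}


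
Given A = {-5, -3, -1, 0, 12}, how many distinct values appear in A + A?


A + A = {a + a' : a, a' ∈ A}; |A| = 5.
General bounds: 2|A| - 1 ≤ |A + A| ≤ |A|(|A|+1)/2, i.e. 9 ≤ |A + A| ≤ 15.
Lower bound 2|A|-1 is attained iff A is an arithmetic progression.
Enumerate sums a + a' for a ≤ a' (symmetric, so this suffices):
a = -5: -5+-5=-10, -5+-3=-8, -5+-1=-6, -5+0=-5, -5+12=7
a = -3: -3+-3=-6, -3+-1=-4, -3+0=-3, -3+12=9
a = -1: -1+-1=-2, -1+0=-1, -1+12=11
a = 0: 0+0=0, 0+12=12
a = 12: 12+12=24
Distinct sums: {-10, -8, -6, -5, -4, -3, -2, -1, 0, 7, 9, 11, 12, 24}
|A + A| = 14

|A + A| = 14


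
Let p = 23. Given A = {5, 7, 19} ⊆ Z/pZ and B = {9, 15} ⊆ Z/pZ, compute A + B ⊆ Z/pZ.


Work in Z/23Z: reduce every sum a + b modulo 23.
Enumerate all 6 pairs:
a = 5: 5+9=14, 5+15=20
a = 7: 7+9=16, 7+15=22
a = 19: 19+9=5, 19+15=11
Distinct residues collected: {5, 11, 14, 16, 20, 22}
|A + B| = 6 (out of 23 total residues).

A + B = {5, 11, 14, 16, 20, 22}


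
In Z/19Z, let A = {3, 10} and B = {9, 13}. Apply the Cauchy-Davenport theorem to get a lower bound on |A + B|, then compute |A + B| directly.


Cauchy-Davenport: |A + B| ≥ min(p, |A| + |B| - 1) for A, B nonempty in Z/pZ.
|A| = 2, |B| = 2, p = 19.
CD lower bound = min(19, 2 + 2 - 1) = min(19, 3) = 3.
Compute A + B mod 19 directly:
a = 3: 3+9=12, 3+13=16
a = 10: 10+9=0, 10+13=4
A + B = {0, 4, 12, 16}, so |A + B| = 4.
Verify: 4 ≥ 3? Yes ✓.

CD lower bound = 3, actual |A + B| = 4.


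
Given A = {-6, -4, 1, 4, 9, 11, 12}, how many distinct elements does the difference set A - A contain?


A - A = {a - a' : a, a' ∈ A}; |A| = 7.
Bounds: 2|A|-1 ≤ |A - A| ≤ |A|² - |A| + 1, i.e. 13 ≤ |A - A| ≤ 43.
Note: 0 ∈ A - A always (from a - a). The set is symmetric: if d ∈ A - A then -d ∈ A - A.
Enumerate nonzero differences d = a - a' with a > a' (then include -d):
Positive differences: {1, 2, 3, 5, 7, 8, 10, 11, 13, 15, 16, 17, 18}
Full difference set: {0} ∪ (positive diffs) ∪ (negative diffs).
|A - A| = 1 + 2·13 = 27 (matches direct enumeration: 27).

|A - A| = 27


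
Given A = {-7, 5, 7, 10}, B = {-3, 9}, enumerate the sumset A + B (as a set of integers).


A + B = {a + b : a ∈ A, b ∈ B}.
Enumerate all |A|·|B| = 4·2 = 8 pairs (a, b) and collect distinct sums.
a = -7: -7+-3=-10, -7+9=2
a = 5: 5+-3=2, 5+9=14
a = 7: 7+-3=4, 7+9=16
a = 10: 10+-3=7, 10+9=19
Collecting distinct sums: A + B = {-10, 2, 4, 7, 14, 16, 19}
|A + B| = 7

A + B = {-10, 2, 4, 7, 14, 16, 19}


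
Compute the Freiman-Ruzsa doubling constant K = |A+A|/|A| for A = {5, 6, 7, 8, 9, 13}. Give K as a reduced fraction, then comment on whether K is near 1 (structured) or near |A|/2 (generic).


|A| = 6.
Compute A + A by enumerating all 36 pairs.
A + A = {10, 11, 12, 13, 14, 15, 16, 17, 18, 19, 20, 21, 22, 26}, so |A + A| = 14.
K = |A + A| / |A| = 14/6 = 7/3 ≈ 2.3333.
Reference: AP of size 6 gives K = 11/6 ≈ 1.8333; a fully generic set of size 6 gives K ≈ 3.5000.

|A| = 6, |A + A| = 14, K = 14/6 = 7/3.


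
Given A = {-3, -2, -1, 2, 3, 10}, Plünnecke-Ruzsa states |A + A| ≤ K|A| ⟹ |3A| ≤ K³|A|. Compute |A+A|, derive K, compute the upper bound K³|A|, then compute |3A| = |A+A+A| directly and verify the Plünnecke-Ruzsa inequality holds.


|A| = 6.
Step 1: Compute A + A by enumerating all 36 pairs.
A + A = {-6, -5, -4, -3, -2, -1, 0, 1, 2, 4, 5, 6, 7, 8, 9, 12, 13, 20}, so |A + A| = 18.
Step 2: Doubling constant K = |A + A|/|A| = 18/6 = 18/6 ≈ 3.0000.
Step 3: Plünnecke-Ruzsa gives |3A| ≤ K³·|A| = (3.0000)³ · 6 ≈ 162.0000.
Step 4: Compute 3A = A + A + A directly by enumerating all triples (a,b,c) ∈ A³; |3A| = 31.
Step 5: Check 31 ≤ 162.0000? Yes ✓.

K = 18/6, Plünnecke-Ruzsa bound K³|A| ≈ 162.0000, |3A| = 31, inequality holds.


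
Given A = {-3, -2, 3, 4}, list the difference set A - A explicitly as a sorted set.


A - A = {a - a' : a, a' ∈ A}.
Compute a - a' for each ordered pair (a, a'):
a = -3: -3--3=0, -3--2=-1, -3-3=-6, -3-4=-7
a = -2: -2--3=1, -2--2=0, -2-3=-5, -2-4=-6
a = 3: 3--3=6, 3--2=5, 3-3=0, 3-4=-1
a = 4: 4--3=7, 4--2=6, 4-3=1, 4-4=0
Collecting distinct values (and noting 0 appears from a-a):
A - A = {-7, -6, -5, -1, 0, 1, 5, 6, 7}
|A - A| = 9

A - A = {-7, -6, -5, -1, 0, 1, 5, 6, 7}


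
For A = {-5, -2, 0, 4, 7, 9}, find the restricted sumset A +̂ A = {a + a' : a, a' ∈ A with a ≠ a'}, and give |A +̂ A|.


Restricted sumset: A +̂ A = {a + a' : a ∈ A, a' ∈ A, a ≠ a'}.
Equivalently, take A + A and drop any sum 2a that is achievable ONLY as a + a for a ∈ A (i.e. sums representable only with equal summands).
Enumerate pairs (a, a') with a < a' (symmetric, so each unordered pair gives one sum; this covers all a ≠ a'):
  -5 + -2 = -7
  -5 + 0 = -5
  -5 + 4 = -1
  -5 + 7 = 2
  -5 + 9 = 4
  -2 + 0 = -2
  -2 + 4 = 2
  -2 + 7 = 5
  -2 + 9 = 7
  0 + 4 = 4
  0 + 7 = 7
  0 + 9 = 9
  4 + 7 = 11
  4 + 9 = 13
  7 + 9 = 16
Collected distinct sums: {-7, -5, -2, -1, 2, 4, 5, 7, 9, 11, 13, 16}
|A +̂ A| = 12
(Reference bound: |A +̂ A| ≥ 2|A| - 3 for |A| ≥ 2, with |A| = 6 giving ≥ 9.)

|A +̂ A| = 12


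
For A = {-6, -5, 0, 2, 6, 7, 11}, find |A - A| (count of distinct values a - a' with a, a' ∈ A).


A - A = {a - a' : a, a' ∈ A}; |A| = 7.
Bounds: 2|A|-1 ≤ |A - A| ≤ |A|² - |A| + 1, i.e. 13 ≤ |A - A| ≤ 43.
Note: 0 ∈ A - A always (from a - a). The set is symmetric: if d ∈ A - A then -d ∈ A - A.
Enumerate nonzero differences d = a - a' with a > a' (then include -d):
Positive differences: {1, 2, 4, 5, 6, 7, 8, 9, 11, 12, 13, 16, 17}
Full difference set: {0} ∪ (positive diffs) ∪ (negative diffs).
|A - A| = 1 + 2·13 = 27 (matches direct enumeration: 27).

|A - A| = 27


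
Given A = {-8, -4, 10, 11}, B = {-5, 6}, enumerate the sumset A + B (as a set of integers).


A + B = {a + b : a ∈ A, b ∈ B}.
Enumerate all |A|·|B| = 4·2 = 8 pairs (a, b) and collect distinct sums.
a = -8: -8+-5=-13, -8+6=-2
a = -4: -4+-5=-9, -4+6=2
a = 10: 10+-5=5, 10+6=16
a = 11: 11+-5=6, 11+6=17
Collecting distinct sums: A + B = {-13, -9, -2, 2, 5, 6, 16, 17}
|A + B| = 8

A + B = {-13, -9, -2, 2, 5, 6, 16, 17}


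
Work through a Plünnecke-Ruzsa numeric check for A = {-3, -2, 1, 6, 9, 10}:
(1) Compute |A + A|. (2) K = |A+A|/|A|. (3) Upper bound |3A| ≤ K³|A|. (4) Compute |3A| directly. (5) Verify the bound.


|A| = 6.
Step 1: Compute A + A by enumerating all 36 pairs.
A + A = {-6, -5, -4, -2, -1, 2, 3, 4, 6, 7, 8, 10, 11, 12, 15, 16, 18, 19, 20}, so |A + A| = 19.
Step 2: Doubling constant K = |A + A|/|A| = 19/6 = 19/6 ≈ 3.1667.
Step 3: Plünnecke-Ruzsa gives |3A| ≤ K³·|A| = (3.1667)³ · 6 ≈ 190.5278.
Step 4: Compute 3A = A + A + A directly by enumerating all triples (a,b,c) ∈ A³; |3A| = 38.
Step 5: Check 38 ≤ 190.5278? Yes ✓.

K = 19/6, Plünnecke-Ruzsa bound K³|A| ≈ 190.5278, |3A| = 38, inequality holds.


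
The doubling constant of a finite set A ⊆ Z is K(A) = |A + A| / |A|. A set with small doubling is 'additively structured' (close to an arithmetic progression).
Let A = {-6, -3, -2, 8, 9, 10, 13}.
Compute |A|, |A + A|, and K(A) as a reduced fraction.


|A| = 7.
Compute A + A by enumerating all 49 pairs.
A + A = {-12, -9, -8, -6, -5, -4, 2, 3, 4, 5, 6, 7, 8, 10, 11, 16, 17, 18, 19, 20, 21, 22, 23, 26}, so |A + A| = 24.
K = |A + A| / |A| = 24/7 (already in lowest terms) ≈ 3.4286.
Reference: AP of size 7 gives K = 13/7 ≈ 1.8571; a fully generic set of size 7 gives K ≈ 4.0000.

|A| = 7, |A + A| = 24, K = 24/7.


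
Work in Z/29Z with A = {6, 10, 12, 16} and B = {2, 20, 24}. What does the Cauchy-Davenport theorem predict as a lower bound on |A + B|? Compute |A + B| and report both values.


Cauchy-Davenport: |A + B| ≥ min(p, |A| + |B| - 1) for A, B nonempty in Z/pZ.
|A| = 4, |B| = 3, p = 29.
CD lower bound = min(29, 4 + 3 - 1) = min(29, 6) = 6.
Compute A + B mod 29 directly:
a = 6: 6+2=8, 6+20=26, 6+24=1
a = 10: 10+2=12, 10+20=1, 10+24=5
a = 12: 12+2=14, 12+20=3, 12+24=7
a = 16: 16+2=18, 16+20=7, 16+24=11
A + B = {1, 3, 5, 7, 8, 11, 12, 14, 18, 26}, so |A + B| = 10.
Verify: 10 ≥ 6? Yes ✓.

CD lower bound = 6, actual |A + B| = 10.


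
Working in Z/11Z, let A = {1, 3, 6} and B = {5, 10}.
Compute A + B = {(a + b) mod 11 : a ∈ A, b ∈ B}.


Work in Z/11Z: reduce every sum a + b modulo 11.
Enumerate all 6 pairs:
a = 1: 1+5=6, 1+10=0
a = 3: 3+5=8, 3+10=2
a = 6: 6+5=0, 6+10=5
Distinct residues collected: {0, 2, 5, 6, 8}
|A + B| = 5 (out of 11 total residues).

A + B = {0, 2, 5, 6, 8}


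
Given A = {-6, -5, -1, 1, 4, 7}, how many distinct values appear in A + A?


A + A = {a + a' : a, a' ∈ A}; |A| = 6.
General bounds: 2|A| - 1 ≤ |A + A| ≤ |A|(|A|+1)/2, i.e. 11 ≤ |A + A| ≤ 21.
Lower bound 2|A|-1 is attained iff A is an arithmetic progression.
Enumerate sums a + a' for a ≤ a' (symmetric, so this suffices):
a = -6: -6+-6=-12, -6+-5=-11, -6+-1=-7, -6+1=-5, -6+4=-2, -6+7=1
a = -5: -5+-5=-10, -5+-1=-6, -5+1=-4, -5+4=-1, -5+7=2
a = -1: -1+-1=-2, -1+1=0, -1+4=3, -1+7=6
a = 1: 1+1=2, 1+4=5, 1+7=8
a = 4: 4+4=8, 4+7=11
a = 7: 7+7=14
Distinct sums: {-12, -11, -10, -7, -6, -5, -4, -2, -1, 0, 1, 2, 3, 5, 6, 8, 11, 14}
|A + A| = 18

|A + A| = 18


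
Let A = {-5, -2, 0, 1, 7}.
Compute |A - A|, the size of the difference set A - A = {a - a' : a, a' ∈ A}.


A - A = {a - a' : a, a' ∈ A}; |A| = 5.
Bounds: 2|A|-1 ≤ |A - A| ≤ |A|² - |A| + 1, i.e. 9 ≤ |A - A| ≤ 21.
Note: 0 ∈ A - A always (from a - a). The set is symmetric: if d ∈ A - A then -d ∈ A - A.
Enumerate nonzero differences d = a - a' with a > a' (then include -d):
Positive differences: {1, 2, 3, 5, 6, 7, 9, 12}
Full difference set: {0} ∪ (positive diffs) ∪ (negative diffs).
|A - A| = 1 + 2·8 = 17 (matches direct enumeration: 17).

|A - A| = 17


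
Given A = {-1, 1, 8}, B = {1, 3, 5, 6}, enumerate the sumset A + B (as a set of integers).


A + B = {a + b : a ∈ A, b ∈ B}.
Enumerate all |A|·|B| = 3·4 = 12 pairs (a, b) and collect distinct sums.
a = -1: -1+1=0, -1+3=2, -1+5=4, -1+6=5
a = 1: 1+1=2, 1+3=4, 1+5=6, 1+6=7
a = 8: 8+1=9, 8+3=11, 8+5=13, 8+6=14
Collecting distinct sums: A + B = {0, 2, 4, 5, 6, 7, 9, 11, 13, 14}
|A + B| = 10

A + B = {0, 2, 4, 5, 6, 7, 9, 11, 13, 14}


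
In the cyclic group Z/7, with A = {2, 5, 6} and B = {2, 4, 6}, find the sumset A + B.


Work in Z/7Z: reduce every sum a + b modulo 7.
Enumerate all 9 pairs:
a = 2: 2+2=4, 2+4=6, 2+6=1
a = 5: 5+2=0, 5+4=2, 5+6=4
a = 6: 6+2=1, 6+4=3, 6+6=5
Distinct residues collected: {0, 1, 2, 3, 4, 5, 6}
|A + B| = 7 (out of 7 total residues).

A + B = {0, 1, 2, 3, 4, 5, 6}


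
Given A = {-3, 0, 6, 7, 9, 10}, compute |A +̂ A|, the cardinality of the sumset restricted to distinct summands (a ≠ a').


Restricted sumset: A +̂ A = {a + a' : a ∈ A, a' ∈ A, a ≠ a'}.
Equivalently, take A + A and drop any sum 2a that is achievable ONLY as a + a for a ∈ A (i.e. sums representable only with equal summands).
Enumerate pairs (a, a') with a < a' (symmetric, so each unordered pair gives one sum; this covers all a ≠ a'):
  -3 + 0 = -3
  -3 + 6 = 3
  -3 + 7 = 4
  -3 + 9 = 6
  -3 + 10 = 7
  0 + 6 = 6
  0 + 7 = 7
  0 + 9 = 9
  0 + 10 = 10
  6 + 7 = 13
  6 + 9 = 15
  6 + 10 = 16
  7 + 9 = 16
  7 + 10 = 17
  9 + 10 = 19
Collected distinct sums: {-3, 3, 4, 6, 7, 9, 10, 13, 15, 16, 17, 19}
|A +̂ A| = 12
(Reference bound: |A +̂ A| ≥ 2|A| - 3 for |A| ≥ 2, with |A| = 6 giving ≥ 9.)

|A +̂ A| = 12


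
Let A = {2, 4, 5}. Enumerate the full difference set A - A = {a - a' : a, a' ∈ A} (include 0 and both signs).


A - A = {a - a' : a, a' ∈ A}.
Compute a - a' for each ordered pair (a, a'):
a = 2: 2-2=0, 2-4=-2, 2-5=-3
a = 4: 4-2=2, 4-4=0, 4-5=-1
a = 5: 5-2=3, 5-4=1, 5-5=0
Collecting distinct values (and noting 0 appears from a-a):
A - A = {-3, -2, -1, 0, 1, 2, 3}
|A - A| = 7

A - A = {-3, -2, -1, 0, 1, 2, 3}


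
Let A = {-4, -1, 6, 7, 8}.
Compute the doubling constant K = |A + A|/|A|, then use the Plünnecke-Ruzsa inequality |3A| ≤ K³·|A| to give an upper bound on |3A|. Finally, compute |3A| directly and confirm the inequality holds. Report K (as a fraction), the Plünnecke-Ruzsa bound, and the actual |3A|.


|A| = 5.
Step 1: Compute A + A by enumerating all 25 pairs.
A + A = {-8, -5, -2, 2, 3, 4, 5, 6, 7, 12, 13, 14, 15, 16}, so |A + A| = 14.
Step 2: Doubling constant K = |A + A|/|A| = 14/5 = 14/5 ≈ 2.8000.
Step 3: Plünnecke-Ruzsa gives |3A| ≤ K³·|A| = (2.8000)³ · 5 ≈ 109.7600.
Step 4: Compute 3A = A + A + A directly by enumerating all triples (a,b,c) ∈ A³; |3A| = 28.
Step 5: Check 28 ≤ 109.7600? Yes ✓.

K = 14/5, Plünnecke-Ruzsa bound K³|A| ≈ 109.7600, |3A| = 28, inequality holds.


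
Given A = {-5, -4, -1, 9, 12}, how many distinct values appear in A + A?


A + A = {a + a' : a, a' ∈ A}; |A| = 5.
General bounds: 2|A| - 1 ≤ |A + A| ≤ |A|(|A|+1)/2, i.e. 9 ≤ |A + A| ≤ 15.
Lower bound 2|A|-1 is attained iff A is an arithmetic progression.
Enumerate sums a + a' for a ≤ a' (symmetric, so this suffices):
a = -5: -5+-5=-10, -5+-4=-9, -5+-1=-6, -5+9=4, -5+12=7
a = -4: -4+-4=-8, -4+-1=-5, -4+9=5, -4+12=8
a = -1: -1+-1=-2, -1+9=8, -1+12=11
a = 9: 9+9=18, 9+12=21
a = 12: 12+12=24
Distinct sums: {-10, -9, -8, -6, -5, -2, 4, 5, 7, 8, 11, 18, 21, 24}
|A + A| = 14

|A + A| = 14


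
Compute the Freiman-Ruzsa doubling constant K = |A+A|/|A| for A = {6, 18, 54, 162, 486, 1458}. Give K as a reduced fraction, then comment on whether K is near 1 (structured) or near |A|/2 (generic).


|A| = 6.
Compute A + A by enumerating all 36 pairs.
A + A = {12, 24, 36, 60, 72, 108, 168, 180, 216, 324, 492, 504, 540, 648, 972, 1464, 1476, 1512, 1620, 1944, 2916}, so |A + A| = 21.
K = |A + A| / |A| = 21/6 = 7/2 ≈ 3.5000.
Reference: AP of size 6 gives K = 11/6 ≈ 1.8333; a fully generic set of size 6 gives K ≈ 3.5000.

|A| = 6, |A + A| = 21, K = 21/6 = 7/2.


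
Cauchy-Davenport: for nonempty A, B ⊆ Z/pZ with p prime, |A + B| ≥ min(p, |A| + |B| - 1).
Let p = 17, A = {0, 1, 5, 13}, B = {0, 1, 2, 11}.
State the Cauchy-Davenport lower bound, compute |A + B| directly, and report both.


Cauchy-Davenport: |A + B| ≥ min(p, |A| + |B| - 1) for A, B nonempty in Z/pZ.
|A| = 4, |B| = 4, p = 17.
CD lower bound = min(17, 4 + 4 - 1) = min(17, 7) = 7.
Compute A + B mod 17 directly:
a = 0: 0+0=0, 0+1=1, 0+2=2, 0+11=11
a = 1: 1+0=1, 1+1=2, 1+2=3, 1+11=12
a = 5: 5+0=5, 5+1=6, 5+2=7, 5+11=16
a = 13: 13+0=13, 13+1=14, 13+2=15, 13+11=7
A + B = {0, 1, 2, 3, 5, 6, 7, 11, 12, 13, 14, 15, 16}, so |A + B| = 13.
Verify: 13 ≥ 7? Yes ✓.

CD lower bound = 7, actual |A + B| = 13.


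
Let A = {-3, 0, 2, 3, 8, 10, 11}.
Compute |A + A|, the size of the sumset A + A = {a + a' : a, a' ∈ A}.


A + A = {a + a' : a, a' ∈ A}; |A| = 7.
General bounds: 2|A| - 1 ≤ |A + A| ≤ |A|(|A|+1)/2, i.e. 13 ≤ |A + A| ≤ 28.
Lower bound 2|A|-1 is attained iff A is an arithmetic progression.
Enumerate sums a + a' for a ≤ a' (symmetric, so this suffices):
a = -3: -3+-3=-6, -3+0=-3, -3+2=-1, -3+3=0, -3+8=5, -3+10=7, -3+11=8
a = 0: 0+0=0, 0+2=2, 0+3=3, 0+8=8, 0+10=10, 0+11=11
a = 2: 2+2=4, 2+3=5, 2+8=10, 2+10=12, 2+11=13
a = 3: 3+3=6, 3+8=11, 3+10=13, 3+11=14
a = 8: 8+8=16, 8+10=18, 8+11=19
a = 10: 10+10=20, 10+11=21
a = 11: 11+11=22
Distinct sums: {-6, -3, -1, 0, 2, 3, 4, 5, 6, 7, 8, 10, 11, 12, 13, 14, 16, 18, 19, 20, 21, 22}
|A + A| = 22

|A + A| = 22


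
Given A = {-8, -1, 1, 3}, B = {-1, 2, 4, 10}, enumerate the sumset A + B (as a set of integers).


A + B = {a + b : a ∈ A, b ∈ B}.
Enumerate all |A|·|B| = 4·4 = 16 pairs (a, b) and collect distinct sums.
a = -8: -8+-1=-9, -8+2=-6, -8+4=-4, -8+10=2
a = -1: -1+-1=-2, -1+2=1, -1+4=3, -1+10=9
a = 1: 1+-1=0, 1+2=3, 1+4=5, 1+10=11
a = 3: 3+-1=2, 3+2=5, 3+4=7, 3+10=13
Collecting distinct sums: A + B = {-9, -6, -4, -2, 0, 1, 2, 3, 5, 7, 9, 11, 13}
|A + B| = 13

A + B = {-9, -6, -4, -2, 0, 1, 2, 3, 5, 7, 9, 11, 13}


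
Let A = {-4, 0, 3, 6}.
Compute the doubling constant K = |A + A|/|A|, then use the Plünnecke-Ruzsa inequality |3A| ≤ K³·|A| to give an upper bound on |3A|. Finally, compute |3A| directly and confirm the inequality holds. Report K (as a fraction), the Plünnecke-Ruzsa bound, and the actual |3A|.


|A| = 4.
Step 1: Compute A + A by enumerating all 16 pairs.
A + A = {-8, -4, -1, 0, 2, 3, 6, 9, 12}, so |A + A| = 9.
Step 2: Doubling constant K = |A + A|/|A| = 9/4 = 9/4 ≈ 2.2500.
Step 3: Plünnecke-Ruzsa gives |3A| ≤ K³·|A| = (2.2500)³ · 4 ≈ 45.5625.
Step 4: Compute 3A = A + A + A directly by enumerating all triples (a,b,c) ∈ A³; |3A| = 16.
Step 5: Check 16 ≤ 45.5625? Yes ✓.

K = 9/4, Plünnecke-Ruzsa bound K³|A| ≈ 45.5625, |3A| = 16, inequality holds.


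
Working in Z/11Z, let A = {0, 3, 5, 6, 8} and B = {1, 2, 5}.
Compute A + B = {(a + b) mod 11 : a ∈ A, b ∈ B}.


Work in Z/11Z: reduce every sum a + b modulo 11.
Enumerate all 15 pairs:
a = 0: 0+1=1, 0+2=2, 0+5=5
a = 3: 3+1=4, 3+2=5, 3+5=8
a = 5: 5+1=6, 5+2=7, 5+5=10
a = 6: 6+1=7, 6+2=8, 6+5=0
a = 8: 8+1=9, 8+2=10, 8+5=2
Distinct residues collected: {0, 1, 2, 4, 5, 6, 7, 8, 9, 10}
|A + B| = 10 (out of 11 total residues).

A + B = {0, 1, 2, 4, 5, 6, 7, 8, 9, 10}


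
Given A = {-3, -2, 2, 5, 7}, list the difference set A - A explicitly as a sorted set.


A - A = {a - a' : a, a' ∈ A}.
Compute a - a' for each ordered pair (a, a'):
a = -3: -3--3=0, -3--2=-1, -3-2=-5, -3-5=-8, -3-7=-10
a = -2: -2--3=1, -2--2=0, -2-2=-4, -2-5=-7, -2-7=-9
a = 2: 2--3=5, 2--2=4, 2-2=0, 2-5=-3, 2-7=-5
a = 5: 5--3=8, 5--2=7, 5-2=3, 5-5=0, 5-7=-2
a = 7: 7--3=10, 7--2=9, 7-2=5, 7-5=2, 7-7=0
Collecting distinct values (and noting 0 appears from a-a):
A - A = {-10, -9, -8, -7, -5, -4, -3, -2, -1, 0, 1, 2, 3, 4, 5, 7, 8, 9, 10}
|A - A| = 19

A - A = {-10, -9, -8, -7, -5, -4, -3, -2, -1, 0, 1, 2, 3, 4, 5, 7, 8, 9, 10}


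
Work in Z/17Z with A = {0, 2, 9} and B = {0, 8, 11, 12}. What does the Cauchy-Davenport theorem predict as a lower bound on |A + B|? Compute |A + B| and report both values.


Cauchy-Davenport: |A + B| ≥ min(p, |A| + |B| - 1) for A, B nonempty in Z/pZ.
|A| = 3, |B| = 4, p = 17.
CD lower bound = min(17, 3 + 4 - 1) = min(17, 6) = 6.
Compute A + B mod 17 directly:
a = 0: 0+0=0, 0+8=8, 0+11=11, 0+12=12
a = 2: 2+0=2, 2+8=10, 2+11=13, 2+12=14
a = 9: 9+0=9, 9+8=0, 9+11=3, 9+12=4
A + B = {0, 2, 3, 4, 8, 9, 10, 11, 12, 13, 14}, so |A + B| = 11.
Verify: 11 ≥ 6? Yes ✓.

CD lower bound = 6, actual |A + B| = 11.


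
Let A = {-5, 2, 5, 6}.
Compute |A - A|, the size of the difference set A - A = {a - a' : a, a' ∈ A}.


A - A = {a - a' : a, a' ∈ A}; |A| = 4.
Bounds: 2|A|-1 ≤ |A - A| ≤ |A|² - |A| + 1, i.e. 7 ≤ |A - A| ≤ 13.
Note: 0 ∈ A - A always (from a - a). The set is symmetric: if d ∈ A - A then -d ∈ A - A.
Enumerate nonzero differences d = a - a' with a > a' (then include -d):
Positive differences: {1, 3, 4, 7, 10, 11}
Full difference set: {0} ∪ (positive diffs) ∪ (negative diffs).
|A - A| = 1 + 2·6 = 13 (matches direct enumeration: 13).

|A - A| = 13


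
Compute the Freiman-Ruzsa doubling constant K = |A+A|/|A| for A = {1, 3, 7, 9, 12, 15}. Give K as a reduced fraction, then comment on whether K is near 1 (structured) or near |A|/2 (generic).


|A| = 6.
Compute A + A by enumerating all 36 pairs.
A + A = {2, 4, 6, 8, 10, 12, 13, 14, 15, 16, 18, 19, 21, 22, 24, 27, 30}, so |A + A| = 17.
K = |A + A| / |A| = 17/6 (already in lowest terms) ≈ 2.8333.
Reference: AP of size 6 gives K = 11/6 ≈ 1.8333; a fully generic set of size 6 gives K ≈ 3.5000.

|A| = 6, |A + A| = 17, K = 17/6.


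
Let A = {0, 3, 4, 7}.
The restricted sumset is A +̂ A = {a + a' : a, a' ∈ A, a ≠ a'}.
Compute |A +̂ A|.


Restricted sumset: A +̂ A = {a + a' : a ∈ A, a' ∈ A, a ≠ a'}.
Equivalently, take A + A and drop any sum 2a that is achievable ONLY as a + a for a ∈ A (i.e. sums representable only with equal summands).
Enumerate pairs (a, a') with a < a' (symmetric, so each unordered pair gives one sum; this covers all a ≠ a'):
  0 + 3 = 3
  0 + 4 = 4
  0 + 7 = 7
  3 + 4 = 7
  3 + 7 = 10
  4 + 7 = 11
Collected distinct sums: {3, 4, 7, 10, 11}
|A +̂ A| = 5
(Reference bound: |A +̂ A| ≥ 2|A| - 3 for |A| ≥ 2, with |A| = 4 giving ≥ 5.)

|A +̂ A| = 5


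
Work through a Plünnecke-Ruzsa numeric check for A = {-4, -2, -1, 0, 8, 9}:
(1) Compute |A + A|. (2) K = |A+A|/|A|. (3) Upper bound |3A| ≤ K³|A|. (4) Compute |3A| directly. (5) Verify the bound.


|A| = 6.
Step 1: Compute A + A by enumerating all 36 pairs.
A + A = {-8, -6, -5, -4, -3, -2, -1, 0, 4, 5, 6, 7, 8, 9, 16, 17, 18}, so |A + A| = 17.
Step 2: Doubling constant K = |A + A|/|A| = 17/6 = 17/6 ≈ 2.8333.
Step 3: Plünnecke-Ruzsa gives |3A| ≤ K³·|A| = (2.8333)³ · 6 ≈ 136.4722.
Step 4: Compute 3A = A + A + A directly by enumerating all triples (a,b,c) ∈ A³; |3A| = 32.
Step 5: Check 32 ≤ 136.4722? Yes ✓.

K = 17/6, Plünnecke-Ruzsa bound K³|A| ≈ 136.4722, |3A| = 32, inequality holds.


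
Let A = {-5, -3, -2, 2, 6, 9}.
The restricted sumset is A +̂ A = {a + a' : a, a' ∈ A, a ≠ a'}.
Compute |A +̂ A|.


Restricted sumset: A +̂ A = {a + a' : a ∈ A, a' ∈ A, a ≠ a'}.
Equivalently, take A + A and drop any sum 2a that is achievable ONLY as a + a for a ∈ A (i.e. sums representable only with equal summands).
Enumerate pairs (a, a') with a < a' (symmetric, so each unordered pair gives one sum; this covers all a ≠ a'):
  -5 + -3 = -8
  -5 + -2 = -7
  -5 + 2 = -3
  -5 + 6 = 1
  -5 + 9 = 4
  -3 + -2 = -5
  -3 + 2 = -1
  -3 + 6 = 3
  -3 + 9 = 6
  -2 + 2 = 0
  -2 + 6 = 4
  -2 + 9 = 7
  2 + 6 = 8
  2 + 9 = 11
  6 + 9 = 15
Collected distinct sums: {-8, -7, -5, -3, -1, 0, 1, 3, 4, 6, 7, 8, 11, 15}
|A +̂ A| = 14
(Reference bound: |A +̂ A| ≥ 2|A| - 3 for |A| ≥ 2, with |A| = 6 giving ≥ 9.)

|A +̂ A| = 14


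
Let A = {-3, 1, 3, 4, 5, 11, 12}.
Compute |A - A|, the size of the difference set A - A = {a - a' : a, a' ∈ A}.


A - A = {a - a' : a, a' ∈ A}; |A| = 7.
Bounds: 2|A|-1 ≤ |A - A| ≤ |A|² - |A| + 1, i.e. 13 ≤ |A - A| ≤ 43.
Note: 0 ∈ A - A always (from a - a). The set is symmetric: if d ∈ A - A then -d ∈ A - A.
Enumerate nonzero differences d = a - a' with a > a' (then include -d):
Positive differences: {1, 2, 3, 4, 6, 7, 8, 9, 10, 11, 14, 15}
Full difference set: {0} ∪ (positive diffs) ∪ (negative diffs).
|A - A| = 1 + 2·12 = 25 (matches direct enumeration: 25).

|A - A| = 25


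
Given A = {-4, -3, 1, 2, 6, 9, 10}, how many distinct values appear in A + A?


A + A = {a + a' : a, a' ∈ A}; |A| = 7.
General bounds: 2|A| - 1 ≤ |A + A| ≤ |A|(|A|+1)/2, i.e. 13 ≤ |A + A| ≤ 28.
Lower bound 2|A|-1 is attained iff A is an arithmetic progression.
Enumerate sums a + a' for a ≤ a' (symmetric, so this suffices):
a = -4: -4+-4=-8, -4+-3=-7, -4+1=-3, -4+2=-2, -4+6=2, -4+9=5, -4+10=6
a = -3: -3+-3=-6, -3+1=-2, -3+2=-1, -3+6=3, -3+9=6, -3+10=7
a = 1: 1+1=2, 1+2=3, 1+6=7, 1+9=10, 1+10=11
a = 2: 2+2=4, 2+6=8, 2+9=11, 2+10=12
a = 6: 6+6=12, 6+9=15, 6+10=16
a = 9: 9+9=18, 9+10=19
a = 10: 10+10=20
Distinct sums: {-8, -7, -6, -3, -2, -1, 2, 3, 4, 5, 6, 7, 8, 10, 11, 12, 15, 16, 18, 19, 20}
|A + A| = 21

|A + A| = 21


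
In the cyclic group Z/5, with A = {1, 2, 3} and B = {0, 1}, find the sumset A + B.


Work in Z/5Z: reduce every sum a + b modulo 5.
Enumerate all 6 pairs:
a = 1: 1+0=1, 1+1=2
a = 2: 2+0=2, 2+1=3
a = 3: 3+0=3, 3+1=4
Distinct residues collected: {1, 2, 3, 4}
|A + B| = 4 (out of 5 total residues).

A + B = {1, 2, 3, 4}


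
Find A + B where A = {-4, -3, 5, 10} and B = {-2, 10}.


A + B = {a + b : a ∈ A, b ∈ B}.
Enumerate all |A|·|B| = 4·2 = 8 pairs (a, b) and collect distinct sums.
a = -4: -4+-2=-6, -4+10=6
a = -3: -3+-2=-5, -3+10=7
a = 5: 5+-2=3, 5+10=15
a = 10: 10+-2=8, 10+10=20
Collecting distinct sums: A + B = {-6, -5, 3, 6, 7, 8, 15, 20}
|A + B| = 8

A + B = {-6, -5, 3, 6, 7, 8, 15, 20}


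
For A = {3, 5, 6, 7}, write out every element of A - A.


A - A = {a - a' : a, a' ∈ A}.
Compute a - a' for each ordered pair (a, a'):
a = 3: 3-3=0, 3-5=-2, 3-6=-3, 3-7=-4
a = 5: 5-3=2, 5-5=0, 5-6=-1, 5-7=-2
a = 6: 6-3=3, 6-5=1, 6-6=0, 6-7=-1
a = 7: 7-3=4, 7-5=2, 7-6=1, 7-7=0
Collecting distinct values (and noting 0 appears from a-a):
A - A = {-4, -3, -2, -1, 0, 1, 2, 3, 4}
|A - A| = 9

A - A = {-4, -3, -2, -1, 0, 1, 2, 3, 4}


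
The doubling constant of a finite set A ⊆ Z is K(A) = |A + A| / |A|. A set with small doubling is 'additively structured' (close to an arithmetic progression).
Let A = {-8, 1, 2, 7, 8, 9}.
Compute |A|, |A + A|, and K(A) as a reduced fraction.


|A| = 6.
Compute A + A by enumerating all 36 pairs.
A + A = {-16, -7, -6, -1, 0, 1, 2, 3, 4, 8, 9, 10, 11, 14, 15, 16, 17, 18}, so |A + A| = 18.
K = |A + A| / |A| = 18/6 = 3/1 ≈ 3.0000.
Reference: AP of size 6 gives K = 11/6 ≈ 1.8333; a fully generic set of size 6 gives K ≈ 3.5000.

|A| = 6, |A + A| = 18, K = 18/6 = 3/1.


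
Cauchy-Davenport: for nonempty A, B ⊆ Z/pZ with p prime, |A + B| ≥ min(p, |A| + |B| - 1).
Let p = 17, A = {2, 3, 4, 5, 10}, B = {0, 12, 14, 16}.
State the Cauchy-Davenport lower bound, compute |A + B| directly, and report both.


Cauchy-Davenport: |A + B| ≥ min(p, |A| + |B| - 1) for A, B nonempty in Z/pZ.
|A| = 5, |B| = 4, p = 17.
CD lower bound = min(17, 5 + 4 - 1) = min(17, 8) = 8.
Compute A + B mod 17 directly:
a = 2: 2+0=2, 2+12=14, 2+14=16, 2+16=1
a = 3: 3+0=3, 3+12=15, 3+14=0, 3+16=2
a = 4: 4+0=4, 4+12=16, 4+14=1, 4+16=3
a = 5: 5+0=5, 5+12=0, 5+14=2, 5+16=4
a = 10: 10+0=10, 10+12=5, 10+14=7, 10+16=9
A + B = {0, 1, 2, 3, 4, 5, 7, 9, 10, 14, 15, 16}, so |A + B| = 12.
Verify: 12 ≥ 8? Yes ✓.

CD lower bound = 8, actual |A + B| = 12.


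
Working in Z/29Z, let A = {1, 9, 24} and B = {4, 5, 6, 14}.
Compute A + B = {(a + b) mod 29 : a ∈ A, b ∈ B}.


Work in Z/29Z: reduce every sum a + b modulo 29.
Enumerate all 12 pairs:
a = 1: 1+4=5, 1+5=6, 1+6=7, 1+14=15
a = 9: 9+4=13, 9+5=14, 9+6=15, 9+14=23
a = 24: 24+4=28, 24+5=0, 24+6=1, 24+14=9
Distinct residues collected: {0, 1, 5, 6, 7, 9, 13, 14, 15, 23, 28}
|A + B| = 11 (out of 29 total residues).

A + B = {0, 1, 5, 6, 7, 9, 13, 14, 15, 23, 28}


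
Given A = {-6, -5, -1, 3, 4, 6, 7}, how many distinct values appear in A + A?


A + A = {a + a' : a, a' ∈ A}; |A| = 7.
General bounds: 2|A| - 1 ≤ |A + A| ≤ |A|(|A|+1)/2, i.e. 13 ≤ |A + A| ≤ 28.
Lower bound 2|A|-1 is attained iff A is an arithmetic progression.
Enumerate sums a + a' for a ≤ a' (symmetric, so this suffices):
a = -6: -6+-6=-12, -6+-5=-11, -6+-1=-7, -6+3=-3, -6+4=-2, -6+6=0, -6+7=1
a = -5: -5+-5=-10, -5+-1=-6, -5+3=-2, -5+4=-1, -5+6=1, -5+7=2
a = -1: -1+-1=-2, -1+3=2, -1+4=3, -1+6=5, -1+7=6
a = 3: 3+3=6, 3+4=7, 3+6=9, 3+7=10
a = 4: 4+4=8, 4+6=10, 4+7=11
a = 6: 6+6=12, 6+7=13
a = 7: 7+7=14
Distinct sums: {-12, -11, -10, -7, -6, -3, -2, -1, 0, 1, 2, 3, 5, 6, 7, 8, 9, 10, 11, 12, 13, 14}
|A + A| = 22

|A + A| = 22


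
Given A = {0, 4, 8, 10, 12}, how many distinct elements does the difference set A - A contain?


A - A = {a - a' : a, a' ∈ A}; |A| = 5.
Bounds: 2|A|-1 ≤ |A - A| ≤ |A|² - |A| + 1, i.e. 9 ≤ |A - A| ≤ 21.
Note: 0 ∈ A - A always (from a - a). The set is symmetric: if d ∈ A - A then -d ∈ A - A.
Enumerate nonzero differences d = a - a' with a > a' (then include -d):
Positive differences: {2, 4, 6, 8, 10, 12}
Full difference set: {0} ∪ (positive diffs) ∪ (negative diffs).
|A - A| = 1 + 2·6 = 13 (matches direct enumeration: 13).

|A - A| = 13


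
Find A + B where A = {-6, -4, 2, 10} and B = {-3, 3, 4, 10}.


A + B = {a + b : a ∈ A, b ∈ B}.
Enumerate all |A|·|B| = 4·4 = 16 pairs (a, b) and collect distinct sums.
a = -6: -6+-3=-9, -6+3=-3, -6+4=-2, -6+10=4
a = -4: -4+-3=-7, -4+3=-1, -4+4=0, -4+10=6
a = 2: 2+-3=-1, 2+3=5, 2+4=6, 2+10=12
a = 10: 10+-3=7, 10+3=13, 10+4=14, 10+10=20
Collecting distinct sums: A + B = {-9, -7, -3, -2, -1, 0, 4, 5, 6, 7, 12, 13, 14, 20}
|A + B| = 14

A + B = {-9, -7, -3, -2, -1, 0, 4, 5, 6, 7, 12, 13, 14, 20}


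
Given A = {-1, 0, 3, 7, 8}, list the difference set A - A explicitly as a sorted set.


A - A = {a - a' : a, a' ∈ A}.
Compute a - a' for each ordered pair (a, a'):
a = -1: -1--1=0, -1-0=-1, -1-3=-4, -1-7=-8, -1-8=-9
a = 0: 0--1=1, 0-0=0, 0-3=-3, 0-7=-7, 0-8=-8
a = 3: 3--1=4, 3-0=3, 3-3=0, 3-7=-4, 3-8=-5
a = 7: 7--1=8, 7-0=7, 7-3=4, 7-7=0, 7-8=-1
a = 8: 8--1=9, 8-0=8, 8-3=5, 8-7=1, 8-8=0
Collecting distinct values (and noting 0 appears from a-a):
A - A = {-9, -8, -7, -5, -4, -3, -1, 0, 1, 3, 4, 5, 7, 8, 9}
|A - A| = 15

A - A = {-9, -8, -7, -5, -4, -3, -1, 0, 1, 3, 4, 5, 7, 8, 9}


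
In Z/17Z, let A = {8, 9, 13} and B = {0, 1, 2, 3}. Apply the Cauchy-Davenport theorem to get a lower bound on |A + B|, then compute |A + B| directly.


Cauchy-Davenport: |A + B| ≥ min(p, |A| + |B| - 1) for A, B nonempty in Z/pZ.
|A| = 3, |B| = 4, p = 17.
CD lower bound = min(17, 3 + 4 - 1) = min(17, 6) = 6.
Compute A + B mod 17 directly:
a = 8: 8+0=8, 8+1=9, 8+2=10, 8+3=11
a = 9: 9+0=9, 9+1=10, 9+2=11, 9+3=12
a = 13: 13+0=13, 13+1=14, 13+2=15, 13+3=16
A + B = {8, 9, 10, 11, 12, 13, 14, 15, 16}, so |A + B| = 9.
Verify: 9 ≥ 6? Yes ✓.

CD lower bound = 6, actual |A + B| = 9.


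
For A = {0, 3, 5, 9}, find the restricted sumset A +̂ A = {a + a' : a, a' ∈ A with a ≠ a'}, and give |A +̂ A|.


Restricted sumset: A +̂ A = {a + a' : a ∈ A, a' ∈ A, a ≠ a'}.
Equivalently, take A + A and drop any sum 2a that is achievable ONLY as a + a for a ∈ A (i.e. sums representable only with equal summands).
Enumerate pairs (a, a') with a < a' (symmetric, so each unordered pair gives one sum; this covers all a ≠ a'):
  0 + 3 = 3
  0 + 5 = 5
  0 + 9 = 9
  3 + 5 = 8
  3 + 9 = 12
  5 + 9 = 14
Collected distinct sums: {3, 5, 8, 9, 12, 14}
|A +̂ A| = 6
(Reference bound: |A +̂ A| ≥ 2|A| - 3 for |A| ≥ 2, with |A| = 4 giving ≥ 5.)

|A +̂ A| = 6


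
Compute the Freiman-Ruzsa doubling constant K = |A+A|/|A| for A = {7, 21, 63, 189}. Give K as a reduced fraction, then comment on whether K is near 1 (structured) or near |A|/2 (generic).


|A| = 4.
Compute A + A by enumerating all 16 pairs.
A + A = {14, 28, 42, 70, 84, 126, 196, 210, 252, 378}, so |A + A| = 10.
K = |A + A| / |A| = 10/4 = 5/2 ≈ 2.5000.
Reference: AP of size 4 gives K = 7/4 ≈ 1.7500; a fully generic set of size 4 gives K ≈ 2.5000.

|A| = 4, |A + A| = 10, K = 10/4 = 5/2.


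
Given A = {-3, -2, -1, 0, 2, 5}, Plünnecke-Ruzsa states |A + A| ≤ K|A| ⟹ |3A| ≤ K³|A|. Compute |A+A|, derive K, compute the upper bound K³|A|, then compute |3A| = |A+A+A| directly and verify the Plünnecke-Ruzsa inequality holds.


|A| = 6.
Step 1: Compute A + A by enumerating all 36 pairs.
A + A = {-6, -5, -4, -3, -2, -1, 0, 1, 2, 3, 4, 5, 7, 10}, so |A + A| = 14.
Step 2: Doubling constant K = |A + A|/|A| = 14/6 = 14/6 ≈ 2.3333.
Step 3: Plünnecke-Ruzsa gives |3A| ≤ K³·|A| = (2.3333)³ · 6 ≈ 76.2222.
Step 4: Compute 3A = A + A + A directly by enumerating all triples (a,b,c) ∈ A³; |3A| = 22.
Step 5: Check 22 ≤ 76.2222? Yes ✓.

K = 14/6, Plünnecke-Ruzsa bound K³|A| ≈ 76.2222, |3A| = 22, inequality holds.


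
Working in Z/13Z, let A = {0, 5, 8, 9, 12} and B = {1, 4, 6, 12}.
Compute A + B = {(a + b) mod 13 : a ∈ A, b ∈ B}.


Work in Z/13Z: reduce every sum a + b modulo 13.
Enumerate all 20 pairs:
a = 0: 0+1=1, 0+4=4, 0+6=6, 0+12=12
a = 5: 5+1=6, 5+4=9, 5+6=11, 5+12=4
a = 8: 8+1=9, 8+4=12, 8+6=1, 8+12=7
a = 9: 9+1=10, 9+4=0, 9+6=2, 9+12=8
a = 12: 12+1=0, 12+4=3, 12+6=5, 12+12=11
Distinct residues collected: {0, 1, 2, 3, 4, 5, 6, 7, 8, 9, 10, 11, 12}
|A + B| = 13 (out of 13 total residues).

A + B = {0, 1, 2, 3, 4, 5, 6, 7, 8, 9, 10, 11, 12}


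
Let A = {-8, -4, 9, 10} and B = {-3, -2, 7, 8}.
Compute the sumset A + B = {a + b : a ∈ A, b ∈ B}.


A + B = {a + b : a ∈ A, b ∈ B}.
Enumerate all |A|·|B| = 4·4 = 16 pairs (a, b) and collect distinct sums.
a = -8: -8+-3=-11, -8+-2=-10, -8+7=-1, -8+8=0
a = -4: -4+-3=-7, -4+-2=-6, -4+7=3, -4+8=4
a = 9: 9+-3=6, 9+-2=7, 9+7=16, 9+8=17
a = 10: 10+-3=7, 10+-2=8, 10+7=17, 10+8=18
Collecting distinct sums: A + B = {-11, -10, -7, -6, -1, 0, 3, 4, 6, 7, 8, 16, 17, 18}
|A + B| = 14

A + B = {-11, -10, -7, -6, -1, 0, 3, 4, 6, 7, 8, 16, 17, 18}


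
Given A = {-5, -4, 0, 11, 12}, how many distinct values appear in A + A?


A + A = {a + a' : a, a' ∈ A}; |A| = 5.
General bounds: 2|A| - 1 ≤ |A + A| ≤ |A|(|A|+1)/2, i.e. 9 ≤ |A + A| ≤ 15.
Lower bound 2|A|-1 is attained iff A is an arithmetic progression.
Enumerate sums a + a' for a ≤ a' (symmetric, so this suffices):
a = -5: -5+-5=-10, -5+-4=-9, -5+0=-5, -5+11=6, -5+12=7
a = -4: -4+-4=-8, -4+0=-4, -4+11=7, -4+12=8
a = 0: 0+0=0, 0+11=11, 0+12=12
a = 11: 11+11=22, 11+12=23
a = 12: 12+12=24
Distinct sums: {-10, -9, -8, -5, -4, 0, 6, 7, 8, 11, 12, 22, 23, 24}
|A + A| = 14

|A + A| = 14


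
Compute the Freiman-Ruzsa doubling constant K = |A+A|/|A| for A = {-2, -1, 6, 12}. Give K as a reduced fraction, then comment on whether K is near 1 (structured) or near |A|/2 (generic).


|A| = 4.
Compute A + A by enumerating all 16 pairs.
A + A = {-4, -3, -2, 4, 5, 10, 11, 12, 18, 24}, so |A + A| = 10.
K = |A + A| / |A| = 10/4 = 5/2 ≈ 2.5000.
Reference: AP of size 4 gives K = 7/4 ≈ 1.7500; a fully generic set of size 4 gives K ≈ 2.5000.

|A| = 4, |A + A| = 10, K = 10/4 = 5/2.


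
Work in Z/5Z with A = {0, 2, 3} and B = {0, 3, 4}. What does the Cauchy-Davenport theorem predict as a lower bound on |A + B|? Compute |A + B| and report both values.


Cauchy-Davenport: |A + B| ≥ min(p, |A| + |B| - 1) for A, B nonempty in Z/pZ.
|A| = 3, |B| = 3, p = 5.
CD lower bound = min(5, 3 + 3 - 1) = min(5, 5) = 5.
Compute A + B mod 5 directly:
a = 0: 0+0=0, 0+3=3, 0+4=4
a = 2: 2+0=2, 2+3=0, 2+4=1
a = 3: 3+0=3, 3+3=1, 3+4=2
A + B = {0, 1, 2, 3, 4}, so |A + B| = 5.
Verify: 5 ≥ 5? Yes ✓.

CD lower bound = 5, actual |A + B| = 5.


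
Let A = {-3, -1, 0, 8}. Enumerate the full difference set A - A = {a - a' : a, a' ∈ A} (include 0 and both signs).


A - A = {a - a' : a, a' ∈ A}.
Compute a - a' for each ordered pair (a, a'):
a = -3: -3--3=0, -3--1=-2, -3-0=-3, -3-8=-11
a = -1: -1--3=2, -1--1=0, -1-0=-1, -1-8=-9
a = 0: 0--3=3, 0--1=1, 0-0=0, 0-8=-8
a = 8: 8--3=11, 8--1=9, 8-0=8, 8-8=0
Collecting distinct values (and noting 0 appears from a-a):
A - A = {-11, -9, -8, -3, -2, -1, 0, 1, 2, 3, 8, 9, 11}
|A - A| = 13

A - A = {-11, -9, -8, -3, -2, -1, 0, 1, 2, 3, 8, 9, 11}


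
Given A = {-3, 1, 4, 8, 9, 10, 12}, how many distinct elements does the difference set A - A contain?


A - A = {a - a' : a, a' ∈ A}; |A| = 7.
Bounds: 2|A|-1 ≤ |A - A| ≤ |A|² - |A| + 1, i.e. 13 ≤ |A - A| ≤ 43.
Note: 0 ∈ A - A always (from a - a). The set is symmetric: if d ∈ A - A then -d ∈ A - A.
Enumerate nonzero differences d = a - a' with a > a' (then include -d):
Positive differences: {1, 2, 3, 4, 5, 6, 7, 8, 9, 11, 12, 13, 15}
Full difference set: {0} ∪ (positive diffs) ∪ (negative diffs).
|A - A| = 1 + 2·13 = 27 (matches direct enumeration: 27).

|A - A| = 27


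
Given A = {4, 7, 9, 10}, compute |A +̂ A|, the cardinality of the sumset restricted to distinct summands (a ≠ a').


Restricted sumset: A +̂ A = {a + a' : a ∈ A, a' ∈ A, a ≠ a'}.
Equivalently, take A + A and drop any sum 2a that is achievable ONLY as a + a for a ∈ A (i.e. sums representable only with equal summands).
Enumerate pairs (a, a') with a < a' (symmetric, so each unordered pair gives one sum; this covers all a ≠ a'):
  4 + 7 = 11
  4 + 9 = 13
  4 + 10 = 14
  7 + 9 = 16
  7 + 10 = 17
  9 + 10 = 19
Collected distinct sums: {11, 13, 14, 16, 17, 19}
|A +̂ A| = 6
(Reference bound: |A +̂ A| ≥ 2|A| - 3 for |A| ≥ 2, with |A| = 4 giving ≥ 5.)

|A +̂ A| = 6


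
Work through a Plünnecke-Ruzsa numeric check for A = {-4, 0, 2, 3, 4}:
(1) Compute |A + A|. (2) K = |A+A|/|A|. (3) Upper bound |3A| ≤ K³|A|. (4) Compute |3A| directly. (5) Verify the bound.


|A| = 5.
Step 1: Compute A + A by enumerating all 25 pairs.
A + A = {-8, -4, -2, -1, 0, 2, 3, 4, 5, 6, 7, 8}, so |A + A| = 12.
Step 2: Doubling constant K = |A + A|/|A| = 12/5 = 12/5 ≈ 2.4000.
Step 3: Plünnecke-Ruzsa gives |3A| ≤ K³·|A| = (2.4000)³ · 5 ≈ 69.1200.
Step 4: Compute 3A = A + A + A directly by enumerating all triples (a,b,c) ∈ A³; |3A| = 20.
Step 5: Check 20 ≤ 69.1200? Yes ✓.

K = 12/5, Plünnecke-Ruzsa bound K³|A| ≈ 69.1200, |3A| = 20, inequality holds.


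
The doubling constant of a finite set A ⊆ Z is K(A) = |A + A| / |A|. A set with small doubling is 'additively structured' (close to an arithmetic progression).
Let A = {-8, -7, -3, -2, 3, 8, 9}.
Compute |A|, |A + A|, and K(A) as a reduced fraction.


|A| = 7.
Compute A + A by enumerating all 49 pairs.
A + A = {-16, -15, -14, -11, -10, -9, -6, -5, -4, 0, 1, 2, 5, 6, 7, 11, 12, 16, 17, 18}, so |A + A| = 20.
K = |A + A| / |A| = 20/7 (already in lowest terms) ≈ 2.8571.
Reference: AP of size 7 gives K = 13/7 ≈ 1.8571; a fully generic set of size 7 gives K ≈ 4.0000.

|A| = 7, |A + A| = 20, K = 20/7.
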